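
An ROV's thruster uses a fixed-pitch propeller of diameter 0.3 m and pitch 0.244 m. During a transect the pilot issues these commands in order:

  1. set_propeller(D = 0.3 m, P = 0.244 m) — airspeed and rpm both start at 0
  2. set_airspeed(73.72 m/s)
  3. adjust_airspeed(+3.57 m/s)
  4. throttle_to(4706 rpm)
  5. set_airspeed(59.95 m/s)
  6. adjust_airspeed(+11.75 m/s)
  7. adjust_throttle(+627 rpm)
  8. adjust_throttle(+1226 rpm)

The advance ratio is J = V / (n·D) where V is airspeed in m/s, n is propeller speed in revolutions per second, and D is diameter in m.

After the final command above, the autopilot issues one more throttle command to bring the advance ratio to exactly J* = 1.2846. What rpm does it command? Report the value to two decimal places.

set_propeller: D = 0.3 m, P = 0.244 m (p = P/D = 0.813333); state ← (V=0, rpm=0)
set_airspeed(73.72): V ← 73.72 m/s
adjust_airspeed(+3.57): V ← 73.72 +3.57 = 77.29 m/s
throttle_to(4706): rpm ← 4706
set_airspeed(59.95): V ← 59.95 m/s
adjust_airspeed(+11.75): V ← 59.95 +11.75 = 71.7 m/s
adjust_throttle(+627): rpm ← 4706 +627 = 5333
adjust_throttle(+1226): rpm ← 5333 +1226 = 6559
final state: V = 71.7 m/s, rpm = 6559 → n = rpm/60 = 109.316667 rev/s
target J* = 1.2846; solve J* = V/(n·D) for n: n = V/(J*·D) = 71.7/(1.2846 × 0.3) = 186.050132 rev/s
rpm = 60·n = 11163.007940

rpm = 11163.01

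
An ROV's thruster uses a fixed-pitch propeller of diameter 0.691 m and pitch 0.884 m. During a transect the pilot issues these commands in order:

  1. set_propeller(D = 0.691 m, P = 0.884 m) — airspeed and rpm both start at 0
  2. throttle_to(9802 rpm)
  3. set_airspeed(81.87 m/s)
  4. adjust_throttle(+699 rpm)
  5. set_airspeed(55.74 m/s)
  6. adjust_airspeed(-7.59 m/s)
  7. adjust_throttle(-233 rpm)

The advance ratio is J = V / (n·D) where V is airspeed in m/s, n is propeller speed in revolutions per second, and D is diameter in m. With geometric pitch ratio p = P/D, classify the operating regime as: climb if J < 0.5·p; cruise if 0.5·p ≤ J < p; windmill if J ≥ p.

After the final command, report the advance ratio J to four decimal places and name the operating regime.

set_propeller: D = 0.691 m, P = 0.884 m (p = P/D = 1.279305); state ← (V=0, rpm=0)
throttle_to(9802): rpm ← 9802
set_airspeed(81.87): V ← 81.87 m/s
adjust_throttle(+699): rpm ← 9802 +699 = 10501
set_airspeed(55.74): V ← 55.74 m/s
adjust_airspeed(-7.59): V ← 55.74 -7.59 = 48.15 m/s
adjust_throttle(-233): rpm ← 10501 -233 = 10268
final state: V = 48.15 m/s, rpm = 10268 → n = rpm/60 = 171.133333 rev/s
J = V / (n·D) = 48.15 / (171.133333 × 0.691) = 0.407177
regime bands: climb J<0.6397 | cruise [0.6397, 1.2793) | windmill J≥1.2793
J = 0.4072 → climb

J = 0.4072, regime = climb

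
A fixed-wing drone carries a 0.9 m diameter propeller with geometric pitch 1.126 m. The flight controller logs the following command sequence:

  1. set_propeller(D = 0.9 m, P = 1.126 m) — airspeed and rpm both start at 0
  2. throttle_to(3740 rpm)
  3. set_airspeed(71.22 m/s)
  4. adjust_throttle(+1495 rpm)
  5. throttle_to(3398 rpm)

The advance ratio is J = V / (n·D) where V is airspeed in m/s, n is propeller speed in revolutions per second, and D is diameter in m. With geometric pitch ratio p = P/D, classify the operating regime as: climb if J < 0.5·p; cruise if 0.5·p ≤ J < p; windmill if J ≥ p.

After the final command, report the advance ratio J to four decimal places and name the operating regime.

J = 1.3973, regime = windmill

set_propeller: D = 0.9 m, P = 1.126 m (p = P/D = 1.251111); state ← (V=0, rpm=0)
throttle_to(3740): rpm ← 3740
set_airspeed(71.22): V ← 71.22 m/s
adjust_throttle(+1495): rpm ← 3740 +1495 = 5235
throttle_to(3398): rpm ← 3398
final state: V = 71.22 m/s, rpm = 3398 → n = rpm/60 = 56.633333 rev/s
J = V / (n·D) = 71.22 / (56.633333 × 0.9) = 1.397293
regime bands: climb J<0.6256 | cruise [0.6256, 1.2511) | windmill J≥1.2511
J = 1.3973 → windmill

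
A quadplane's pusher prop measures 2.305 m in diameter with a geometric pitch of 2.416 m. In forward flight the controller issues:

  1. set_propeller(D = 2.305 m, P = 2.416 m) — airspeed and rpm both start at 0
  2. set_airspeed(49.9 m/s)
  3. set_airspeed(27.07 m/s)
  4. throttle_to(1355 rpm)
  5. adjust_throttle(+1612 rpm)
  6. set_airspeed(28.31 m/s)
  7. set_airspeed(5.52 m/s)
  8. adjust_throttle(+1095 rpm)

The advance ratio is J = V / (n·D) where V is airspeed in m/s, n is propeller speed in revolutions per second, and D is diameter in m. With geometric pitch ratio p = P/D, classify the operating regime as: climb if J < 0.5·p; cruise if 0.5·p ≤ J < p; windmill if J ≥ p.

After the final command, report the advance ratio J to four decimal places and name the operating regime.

set_propeller: D = 2.305 m, P = 2.416 m (p = P/D = 1.048156); state ← (V=0, rpm=0)
set_airspeed(49.9): V ← 49.9 m/s
set_airspeed(27.07): V ← 27.07 m/s
throttle_to(1355): rpm ← 1355
adjust_throttle(+1612): rpm ← 1355 +1612 = 2967
set_airspeed(28.31): V ← 28.31 m/s
set_airspeed(5.52): V ← 5.52 m/s
adjust_throttle(+1095): rpm ← 2967 +1095 = 4062
final state: V = 5.52 m/s, rpm = 4062 → n = rpm/60 = 67.700000 rev/s
J = V / (n·D) = 5.52 / (67.700000 × 2.305) = 0.035374
regime bands: climb J<0.5241 | cruise [0.5241, 1.0482) | windmill J≥1.0482
J = 0.0354 → climb

J = 0.0354, regime = climb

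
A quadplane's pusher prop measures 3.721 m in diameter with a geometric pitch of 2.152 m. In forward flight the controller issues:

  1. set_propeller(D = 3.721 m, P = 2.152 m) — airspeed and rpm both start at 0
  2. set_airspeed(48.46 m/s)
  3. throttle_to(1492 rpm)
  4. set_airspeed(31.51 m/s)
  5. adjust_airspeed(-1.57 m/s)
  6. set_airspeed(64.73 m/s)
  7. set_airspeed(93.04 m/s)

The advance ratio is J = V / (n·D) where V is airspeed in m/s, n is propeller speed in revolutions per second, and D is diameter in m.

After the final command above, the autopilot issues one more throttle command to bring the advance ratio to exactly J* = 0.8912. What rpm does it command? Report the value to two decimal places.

set_propeller: D = 3.721 m, P = 2.152 m (p = P/D = 0.578339); state ← (V=0, rpm=0)
set_airspeed(48.46): V ← 48.46 m/s
throttle_to(1492): rpm ← 1492
set_airspeed(31.51): V ← 31.51 m/s
adjust_airspeed(-1.57): V ← 31.51 -1.57 = 29.94 m/s
set_airspeed(64.73): V ← 64.73 m/s
set_airspeed(93.04): V ← 93.04 m/s
final state: V = 93.04 m/s, rpm = 1492 → n = rpm/60 = 24.866667 rev/s
target J* = 0.8912; solve J* = V/(n·D) for n: n = V/(J*·D) = 93.04/(0.8912 × 3.721) = 28.056588 rev/s
rpm = 60·n = 1683.395277

rpm = 1683.40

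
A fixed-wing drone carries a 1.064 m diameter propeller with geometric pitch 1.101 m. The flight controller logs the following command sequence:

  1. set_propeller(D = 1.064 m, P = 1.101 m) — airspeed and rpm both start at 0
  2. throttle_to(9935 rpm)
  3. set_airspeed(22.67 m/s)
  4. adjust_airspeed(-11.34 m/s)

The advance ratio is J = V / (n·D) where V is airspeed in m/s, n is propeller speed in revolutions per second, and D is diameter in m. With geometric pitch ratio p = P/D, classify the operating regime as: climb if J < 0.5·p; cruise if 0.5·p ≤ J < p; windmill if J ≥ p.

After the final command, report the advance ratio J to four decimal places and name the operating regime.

set_propeller: D = 1.064 m, P = 1.101 m (p = P/D = 1.034774); state ← (V=0, rpm=0)
throttle_to(9935): rpm ← 9935
set_airspeed(22.67): V ← 22.67 m/s
adjust_airspeed(-11.34): V ← 22.67 -11.34 = 11.33 m/s
final state: V = 11.33 m/s, rpm = 9935 → n = rpm/60 = 165.583333 rev/s
J = V / (n·D) = 11.33 / (165.583333 × 1.064) = 0.064309
regime bands: climb J<0.5174 | cruise [0.5174, 1.0348) | windmill J≥1.0348
J = 0.0643 → climb

J = 0.0643, regime = climb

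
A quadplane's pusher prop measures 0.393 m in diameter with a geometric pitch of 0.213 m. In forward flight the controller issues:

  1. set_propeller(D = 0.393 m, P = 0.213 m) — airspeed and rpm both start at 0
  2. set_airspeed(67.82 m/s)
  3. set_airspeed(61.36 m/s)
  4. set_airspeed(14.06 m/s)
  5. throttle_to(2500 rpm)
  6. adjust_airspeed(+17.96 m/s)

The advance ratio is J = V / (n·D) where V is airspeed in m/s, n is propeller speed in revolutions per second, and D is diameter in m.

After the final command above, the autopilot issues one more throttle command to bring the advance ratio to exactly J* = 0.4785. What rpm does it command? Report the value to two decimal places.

rpm = 10216.40

set_propeller: D = 0.393 m, P = 0.213 m (p = P/D = 0.541985); state ← (V=0, rpm=0)
set_airspeed(67.82): V ← 67.82 m/s
set_airspeed(61.36): V ← 61.36 m/s
set_airspeed(14.06): V ← 14.06 m/s
throttle_to(2500): rpm ← 2500
adjust_airspeed(+17.96): V ← 14.06 +17.96 = 32.02 m/s
final state: V = 32.02 m/s, rpm = 2500 → n = rpm/60 = 41.666667 rev/s
target J* = 0.4785; solve J* = V/(n·D) for n: n = V/(J*·D) = 32.02/(0.4785 × 0.393) = 170.273411 rev/s
rpm = 60·n = 10216.404636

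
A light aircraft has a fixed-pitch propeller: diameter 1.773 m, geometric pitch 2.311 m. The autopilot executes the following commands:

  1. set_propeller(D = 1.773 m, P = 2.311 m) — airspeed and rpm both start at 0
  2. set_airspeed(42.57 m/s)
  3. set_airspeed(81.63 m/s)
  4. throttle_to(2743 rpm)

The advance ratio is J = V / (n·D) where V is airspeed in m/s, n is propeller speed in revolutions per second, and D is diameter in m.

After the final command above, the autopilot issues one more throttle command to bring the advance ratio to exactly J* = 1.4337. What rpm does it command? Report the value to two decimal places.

rpm = 1926.79

set_propeller: D = 1.773 m, P = 2.311 m (p = P/D = 1.303440); state ← (V=0, rpm=0)
set_airspeed(42.57): V ← 42.57 m/s
set_airspeed(81.63): V ← 81.63 m/s
throttle_to(2743): rpm ← 2743
final state: V = 81.63 m/s, rpm = 2743 → n = rpm/60 = 45.716667 rev/s
target J* = 1.4337; solve J* = V/(n·D) for n: n = V/(J*·D) = 81.63/(1.4337 × 1.773) = 32.113140 rev/s
rpm = 60·n = 1926.788413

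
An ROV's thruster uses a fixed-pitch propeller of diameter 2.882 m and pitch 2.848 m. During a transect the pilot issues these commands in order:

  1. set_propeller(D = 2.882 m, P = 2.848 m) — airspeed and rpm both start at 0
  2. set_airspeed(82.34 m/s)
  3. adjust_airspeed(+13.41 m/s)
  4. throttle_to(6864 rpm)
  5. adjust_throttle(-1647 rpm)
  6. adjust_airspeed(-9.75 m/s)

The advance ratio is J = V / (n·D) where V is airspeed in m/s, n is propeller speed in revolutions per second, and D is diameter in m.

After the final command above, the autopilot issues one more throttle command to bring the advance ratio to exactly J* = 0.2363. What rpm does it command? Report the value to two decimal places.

set_propeller: D = 2.882 m, P = 2.848 m (p = P/D = 0.988203); state ← (V=0, rpm=0)
set_airspeed(82.34): V ← 82.34 m/s
adjust_airspeed(+13.41): V ← 82.34 +13.41 = 95.75 m/s
throttle_to(6864): rpm ← 6864
adjust_throttle(-1647): rpm ← 6864 -1647 = 5217
adjust_airspeed(-9.75): V ← 95.75 -9.75 = 86 m/s
final state: V = 86 m/s, rpm = 5217 → n = rpm/60 = 86.950000 rev/s
target J* = 0.2363; solve J* = V/(n·D) for n: n = V/(J*·D) = 86/(0.2363 × 2.882) = 126.281797 rev/s
rpm = 60·n = 7576.907817

rpm = 7576.91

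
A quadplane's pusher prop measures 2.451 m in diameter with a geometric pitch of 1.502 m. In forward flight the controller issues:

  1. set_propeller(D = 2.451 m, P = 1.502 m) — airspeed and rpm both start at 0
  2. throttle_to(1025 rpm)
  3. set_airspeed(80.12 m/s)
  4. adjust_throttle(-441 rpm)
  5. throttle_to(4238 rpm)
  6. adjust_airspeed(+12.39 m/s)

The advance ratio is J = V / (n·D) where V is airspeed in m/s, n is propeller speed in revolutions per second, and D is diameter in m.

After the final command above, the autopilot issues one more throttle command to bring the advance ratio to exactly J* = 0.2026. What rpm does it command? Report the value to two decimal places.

set_propeller: D = 2.451 m, P = 1.502 m (p = P/D = 0.612811); state ← (V=0, rpm=0)
throttle_to(1025): rpm ← 1025
set_airspeed(80.12): V ← 80.12 m/s
adjust_throttle(-441): rpm ← 1025 -441 = 584
throttle_to(4238): rpm ← 4238
adjust_airspeed(+12.39): V ← 80.12 +12.39 = 92.51 m/s
final state: V = 92.51 m/s, rpm = 4238 → n = rpm/60 = 70.633333 rev/s
target J* = 0.2026; solve J* = V/(n·D) for n: n = V/(J*·D) = 92.51/(0.2026 × 2.451) = 186.297029 rev/s
rpm = 60·n = 11177.821732

rpm = 11177.82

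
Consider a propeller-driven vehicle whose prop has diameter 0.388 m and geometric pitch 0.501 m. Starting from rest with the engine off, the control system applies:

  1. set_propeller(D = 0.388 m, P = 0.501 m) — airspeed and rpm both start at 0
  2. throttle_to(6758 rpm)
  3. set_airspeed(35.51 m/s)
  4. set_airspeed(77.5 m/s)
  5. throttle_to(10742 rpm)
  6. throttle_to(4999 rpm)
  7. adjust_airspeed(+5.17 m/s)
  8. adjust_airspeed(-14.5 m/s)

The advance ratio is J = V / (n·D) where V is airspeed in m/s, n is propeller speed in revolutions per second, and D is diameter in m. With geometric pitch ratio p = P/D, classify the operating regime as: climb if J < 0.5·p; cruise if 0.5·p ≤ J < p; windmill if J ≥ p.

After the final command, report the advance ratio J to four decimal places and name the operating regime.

set_propeller: D = 0.388 m, P = 0.501 m (p = P/D = 1.291237); state ← (V=0, rpm=0)
throttle_to(6758): rpm ← 6758
set_airspeed(35.51): V ← 35.51 m/s
set_airspeed(77.5): V ← 77.5 m/s
throttle_to(10742): rpm ← 10742
throttle_to(4999): rpm ← 4999
adjust_airspeed(+5.17): V ← 77.5 +5.17 = 82.67 m/s
adjust_airspeed(-14.5): V ← 82.67 -14.5 = 68.17 m/s
final state: V = 68.17 m/s, rpm = 4999 → n = rpm/60 = 83.316667 rev/s
J = V / (n·D) = 68.17 / (83.316667 × 0.388) = 2.108772
regime bands: climb J<0.6456 | cruise [0.6456, 1.2912) | windmill J≥1.2912
J = 2.1088 → windmill

J = 2.1088, regime = windmill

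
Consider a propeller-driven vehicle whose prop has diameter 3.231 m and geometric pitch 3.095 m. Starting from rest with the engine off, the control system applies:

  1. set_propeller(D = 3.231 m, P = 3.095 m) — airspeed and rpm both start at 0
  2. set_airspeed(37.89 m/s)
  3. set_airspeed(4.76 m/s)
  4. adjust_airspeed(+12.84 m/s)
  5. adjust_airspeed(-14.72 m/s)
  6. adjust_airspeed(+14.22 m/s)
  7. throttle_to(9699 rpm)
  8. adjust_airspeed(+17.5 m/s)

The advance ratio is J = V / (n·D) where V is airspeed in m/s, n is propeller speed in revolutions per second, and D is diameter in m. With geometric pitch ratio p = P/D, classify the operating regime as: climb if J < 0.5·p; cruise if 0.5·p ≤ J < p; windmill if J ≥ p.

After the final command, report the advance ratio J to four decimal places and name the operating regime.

set_propeller: D = 3.231 m, P = 3.095 m (p = P/D = 0.957908); state ← (V=0, rpm=0)
set_airspeed(37.89): V ← 37.89 m/s
set_airspeed(4.76): V ← 4.76 m/s
adjust_airspeed(+12.84): V ← 4.76 +12.84 = 17.6 m/s
adjust_airspeed(-14.72): V ← 17.6 -14.72 = 2.88 m/s
adjust_airspeed(+14.22): V ← 2.88 +14.22 = 17.1 m/s
throttle_to(9699): rpm ← 9699
adjust_airspeed(+17.5): V ← 17.1 +17.5 = 34.6 m/s
final state: V = 34.6 m/s, rpm = 9699 → n = rpm/60 = 161.650000 rev/s
J = V / (n·D) = 34.6 / (161.650000 × 3.231) = 0.066247
regime bands: climb J<0.4790 | cruise [0.4790, 0.9579) | windmill J≥0.9579
J = 0.0662 → climb

J = 0.0662, regime = climb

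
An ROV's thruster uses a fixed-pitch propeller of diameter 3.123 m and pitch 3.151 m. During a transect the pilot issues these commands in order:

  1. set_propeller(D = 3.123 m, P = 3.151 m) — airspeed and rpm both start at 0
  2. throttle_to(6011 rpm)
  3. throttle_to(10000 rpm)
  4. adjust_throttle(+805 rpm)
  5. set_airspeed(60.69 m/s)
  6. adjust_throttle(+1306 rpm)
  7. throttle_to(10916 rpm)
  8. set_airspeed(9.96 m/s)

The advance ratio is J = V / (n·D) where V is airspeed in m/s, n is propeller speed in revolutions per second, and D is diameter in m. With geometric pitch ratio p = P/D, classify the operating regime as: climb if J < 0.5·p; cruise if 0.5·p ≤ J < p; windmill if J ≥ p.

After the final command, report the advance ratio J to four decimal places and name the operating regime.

set_propeller: D = 3.123 m, P = 3.151 m (p = P/D = 1.008966); state ← (V=0, rpm=0)
throttle_to(6011): rpm ← 6011
throttle_to(10000): rpm ← 10000
adjust_throttle(+805): rpm ← 10000 +805 = 10805
set_airspeed(60.69): V ← 60.69 m/s
adjust_throttle(+1306): rpm ← 10805 +1306 = 12111
throttle_to(10916): rpm ← 10916
set_airspeed(9.96): V ← 9.96 m/s
final state: V = 9.96 m/s, rpm = 10916 → n = rpm/60 = 181.933333 rev/s
J = V / (n·D) = 9.96 / (181.933333 × 3.123) = 0.017530
regime bands: climb J<0.5045 | cruise [0.5045, 1.0090) | windmill J≥1.0090
J = 0.0175 → climb

J = 0.0175, regime = climb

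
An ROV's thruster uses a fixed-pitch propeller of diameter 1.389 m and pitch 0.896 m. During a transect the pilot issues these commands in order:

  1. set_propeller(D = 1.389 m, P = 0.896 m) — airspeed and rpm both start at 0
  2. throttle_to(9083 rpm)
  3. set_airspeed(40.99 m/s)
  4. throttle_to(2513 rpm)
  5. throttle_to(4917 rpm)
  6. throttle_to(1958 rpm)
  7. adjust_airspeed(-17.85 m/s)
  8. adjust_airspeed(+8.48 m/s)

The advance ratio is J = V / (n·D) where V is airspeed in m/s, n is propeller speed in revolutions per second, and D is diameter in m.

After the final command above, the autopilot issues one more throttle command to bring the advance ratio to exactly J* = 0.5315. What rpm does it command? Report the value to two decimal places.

rpm = 2569.85

set_propeller: D = 1.389 m, P = 0.896 m (p = P/D = 0.645068); state ← (V=0, rpm=0)
throttle_to(9083): rpm ← 9083
set_airspeed(40.99): V ← 40.99 m/s
throttle_to(2513): rpm ← 2513
throttle_to(4917): rpm ← 4917
throttle_to(1958): rpm ← 1958
adjust_airspeed(-17.85): V ← 40.99 -17.85 = 23.14 m/s
adjust_airspeed(+8.48): V ← 23.14 +8.48 = 31.62 m/s
final state: V = 31.62 m/s, rpm = 1958 → n = rpm/60 = 32.633333 rev/s
target J* = 0.5315; solve J* = V/(n·D) for n: n = V/(J*·D) = 31.62/(0.5315 × 1.389) = 42.830816 rev/s
rpm = 60·n = 2569.848975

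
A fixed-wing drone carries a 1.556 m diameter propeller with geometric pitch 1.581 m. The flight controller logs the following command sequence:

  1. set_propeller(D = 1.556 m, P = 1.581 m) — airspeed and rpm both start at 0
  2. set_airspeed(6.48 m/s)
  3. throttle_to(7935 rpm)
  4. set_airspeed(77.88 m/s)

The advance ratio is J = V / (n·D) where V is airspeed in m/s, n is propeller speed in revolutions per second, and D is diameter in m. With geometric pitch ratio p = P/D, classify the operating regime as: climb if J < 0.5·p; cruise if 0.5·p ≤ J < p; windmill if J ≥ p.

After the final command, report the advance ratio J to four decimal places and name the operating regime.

set_propeller: D = 1.556 m, P = 1.581 m (p = P/D = 1.016067); state ← (V=0, rpm=0)
set_airspeed(6.48): V ← 6.48 m/s
throttle_to(7935): rpm ← 7935
set_airspeed(77.88): V ← 77.88 m/s
final state: V = 77.88 m/s, rpm = 7935 → n = rpm/60 = 132.250000 rev/s
J = V / (n·D) = 77.88 / (132.250000 × 1.556) = 0.378461
regime bands: climb J<0.5080 | cruise [0.5080, 1.0161) | windmill J≥1.0161
J = 0.3785 → climb

J = 0.3785, regime = climb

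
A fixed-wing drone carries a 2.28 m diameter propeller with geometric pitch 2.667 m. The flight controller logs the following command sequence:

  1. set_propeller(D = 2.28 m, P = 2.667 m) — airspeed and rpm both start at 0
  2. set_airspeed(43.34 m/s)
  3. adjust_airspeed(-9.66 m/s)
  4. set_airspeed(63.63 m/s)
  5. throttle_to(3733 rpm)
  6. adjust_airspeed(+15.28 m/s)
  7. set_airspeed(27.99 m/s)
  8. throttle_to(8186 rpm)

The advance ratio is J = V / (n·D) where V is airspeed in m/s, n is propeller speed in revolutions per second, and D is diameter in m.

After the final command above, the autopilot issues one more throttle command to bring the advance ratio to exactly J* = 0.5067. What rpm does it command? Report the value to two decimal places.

rpm = 1453.68

set_propeller: D = 2.28 m, P = 2.667 m (p = P/D = 1.169737); state ← (V=0, rpm=0)
set_airspeed(43.34): V ← 43.34 m/s
adjust_airspeed(-9.66): V ← 43.34 -9.66 = 33.68 m/s
set_airspeed(63.63): V ← 63.63 m/s
throttle_to(3733): rpm ← 3733
adjust_airspeed(+15.28): V ← 63.63 +15.28 = 78.91 m/s
set_airspeed(27.99): V ← 27.99 m/s
throttle_to(8186): rpm ← 8186
final state: V = 27.99 m/s, rpm = 8186 → n = rpm/60 = 136.433333 rev/s
target J* = 0.5067; solve J* = V/(n·D) for n: n = V/(J*·D) = 27.99/(0.5067 × 2.28) = 24.227977 rev/s
rpm = 60·n = 1453.678601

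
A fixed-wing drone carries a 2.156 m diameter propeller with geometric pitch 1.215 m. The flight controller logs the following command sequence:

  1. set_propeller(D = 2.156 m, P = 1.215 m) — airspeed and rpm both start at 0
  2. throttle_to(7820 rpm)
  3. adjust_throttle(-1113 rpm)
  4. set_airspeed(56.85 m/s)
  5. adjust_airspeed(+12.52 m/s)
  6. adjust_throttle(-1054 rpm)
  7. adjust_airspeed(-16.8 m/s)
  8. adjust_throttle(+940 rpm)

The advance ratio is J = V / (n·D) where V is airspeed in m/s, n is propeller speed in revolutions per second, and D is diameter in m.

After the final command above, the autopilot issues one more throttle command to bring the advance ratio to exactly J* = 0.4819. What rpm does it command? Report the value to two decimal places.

rpm = 3035.87

set_propeller: D = 2.156 m, P = 1.215 m (p = P/D = 0.563544); state ← (V=0, rpm=0)
throttle_to(7820): rpm ← 7820
adjust_throttle(-1113): rpm ← 7820 -1113 = 6707
set_airspeed(56.85): V ← 56.85 m/s
adjust_airspeed(+12.52): V ← 56.85 +12.52 = 69.37 m/s
adjust_throttle(-1054): rpm ← 6707 -1054 = 5653
adjust_airspeed(-16.8): V ← 69.37 -16.8 = 52.57 m/s
adjust_throttle(+940): rpm ← 5653 +940 = 6593
final state: V = 52.57 m/s, rpm = 6593 → n = rpm/60 = 109.883333 rev/s
target J* = 0.4819; solve J* = V/(n·D) for n: n = V/(J*·D) = 52.57/(0.4819 × 2.156) = 50.597877 rev/s
rpm = 60·n = 3035.872615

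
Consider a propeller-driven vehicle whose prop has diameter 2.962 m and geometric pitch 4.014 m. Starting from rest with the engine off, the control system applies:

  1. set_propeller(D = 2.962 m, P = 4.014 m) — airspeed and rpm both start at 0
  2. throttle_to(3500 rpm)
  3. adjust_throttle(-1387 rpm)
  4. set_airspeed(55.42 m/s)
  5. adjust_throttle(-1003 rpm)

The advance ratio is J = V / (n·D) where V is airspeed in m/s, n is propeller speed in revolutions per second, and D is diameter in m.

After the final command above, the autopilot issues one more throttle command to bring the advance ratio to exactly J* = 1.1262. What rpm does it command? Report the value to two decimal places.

set_propeller: D = 2.962 m, P = 4.014 m (p = P/D = 1.355165); state ← (V=0, rpm=0)
throttle_to(3500): rpm ← 3500
adjust_throttle(-1387): rpm ← 3500 -1387 = 2113
set_airspeed(55.42): V ← 55.42 m/s
adjust_throttle(-1003): rpm ← 2113 -1003 = 1110
final state: V = 55.42 m/s, rpm = 1110 → n = rpm/60 = 18.500000 rev/s
target J* = 1.1262; solve J* = V/(n·D) for n: n = V/(J*·D) = 55.42/(1.1262 × 2.962) = 16.613684 rev/s
rpm = 60·n = 996.821037

rpm = 996.82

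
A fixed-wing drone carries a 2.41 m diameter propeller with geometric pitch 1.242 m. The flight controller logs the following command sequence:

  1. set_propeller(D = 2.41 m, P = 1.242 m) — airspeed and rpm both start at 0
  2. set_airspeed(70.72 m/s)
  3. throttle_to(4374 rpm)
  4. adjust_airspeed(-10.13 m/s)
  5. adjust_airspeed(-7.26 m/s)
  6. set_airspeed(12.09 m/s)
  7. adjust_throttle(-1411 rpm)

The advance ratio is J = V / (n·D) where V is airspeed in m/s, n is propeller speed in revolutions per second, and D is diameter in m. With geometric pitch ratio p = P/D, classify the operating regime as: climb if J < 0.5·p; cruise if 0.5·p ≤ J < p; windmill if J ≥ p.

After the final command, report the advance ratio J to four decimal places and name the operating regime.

set_propeller: D = 2.41 m, P = 1.242 m (p = P/D = 0.515353); state ← (V=0, rpm=0)
set_airspeed(70.72): V ← 70.72 m/s
throttle_to(4374): rpm ← 4374
adjust_airspeed(-10.13): V ← 70.72 -10.13 = 60.59 m/s
adjust_airspeed(-7.26): V ← 60.59 -7.26 = 53.33 m/s
set_airspeed(12.09): V ← 12.09 m/s
adjust_throttle(-1411): rpm ← 4374 -1411 = 2963
final state: V = 12.09 m/s, rpm = 2963 → n = rpm/60 = 49.383333 rev/s
J = V / (n·D) = 12.09 / (49.383333 × 2.41) = 0.101585
regime bands: climb J<0.2577 | cruise [0.2577, 0.5154) | windmill J≥0.5154
J = 0.1016 → climb

J = 0.1016, regime = climb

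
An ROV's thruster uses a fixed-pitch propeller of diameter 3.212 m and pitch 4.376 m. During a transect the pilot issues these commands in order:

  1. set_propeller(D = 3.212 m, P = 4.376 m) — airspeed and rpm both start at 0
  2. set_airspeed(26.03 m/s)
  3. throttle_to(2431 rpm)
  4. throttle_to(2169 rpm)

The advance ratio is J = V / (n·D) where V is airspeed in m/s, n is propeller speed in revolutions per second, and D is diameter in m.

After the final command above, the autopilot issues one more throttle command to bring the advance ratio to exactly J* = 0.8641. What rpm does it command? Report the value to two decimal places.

rpm = 562.71

set_propeller: D = 3.212 m, P = 4.376 m (p = P/D = 1.362391); state ← (V=0, rpm=0)
set_airspeed(26.03): V ← 26.03 m/s
throttle_to(2431): rpm ← 2431
throttle_to(2169): rpm ← 2169
final state: V = 26.03 m/s, rpm = 2169 → n = rpm/60 = 36.150000 rev/s
target J* = 0.8641; solve J* = V/(n·D) for n: n = V/(J*·D) = 26.03/(0.8641 × 3.212) = 9.378527 rev/s
rpm = 60·n = 562.711611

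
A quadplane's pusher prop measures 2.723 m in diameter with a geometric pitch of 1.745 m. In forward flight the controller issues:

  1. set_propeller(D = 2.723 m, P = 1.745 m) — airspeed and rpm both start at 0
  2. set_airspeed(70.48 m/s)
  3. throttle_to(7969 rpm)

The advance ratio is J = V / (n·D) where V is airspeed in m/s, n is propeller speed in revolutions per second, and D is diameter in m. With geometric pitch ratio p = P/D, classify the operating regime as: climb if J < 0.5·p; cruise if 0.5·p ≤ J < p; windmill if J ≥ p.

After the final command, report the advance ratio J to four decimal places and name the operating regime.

set_propeller: D = 2.723 m, P = 1.745 m (p = P/D = 0.640837); state ← (V=0, rpm=0)
set_airspeed(70.48): V ← 70.48 m/s
throttle_to(7969): rpm ← 7969
final state: V = 70.48 m/s, rpm = 7969 → n = rpm/60 = 132.816667 rev/s
J = V / (n·D) = 70.48 / (132.816667 × 2.723) = 0.194879
regime bands: climb J<0.3204 | cruise [0.3204, 0.6408) | windmill J≥0.6408
J = 0.1949 → climb

J = 0.1949, regime = climb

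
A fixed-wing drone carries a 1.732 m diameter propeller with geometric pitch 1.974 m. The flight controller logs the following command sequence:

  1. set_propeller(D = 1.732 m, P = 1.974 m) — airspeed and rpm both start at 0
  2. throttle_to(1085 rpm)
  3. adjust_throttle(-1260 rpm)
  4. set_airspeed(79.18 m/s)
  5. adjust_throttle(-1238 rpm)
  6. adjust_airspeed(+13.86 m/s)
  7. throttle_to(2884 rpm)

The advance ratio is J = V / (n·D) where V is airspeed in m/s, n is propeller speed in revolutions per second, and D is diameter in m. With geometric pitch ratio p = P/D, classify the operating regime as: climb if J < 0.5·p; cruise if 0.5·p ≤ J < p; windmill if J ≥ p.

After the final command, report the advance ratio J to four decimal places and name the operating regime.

set_propeller: D = 1.732 m, P = 1.974 m (p = P/D = 1.139723); state ← (V=0, rpm=0)
throttle_to(1085): rpm ← 1085
adjust_throttle(-1260): rpm ← 1085 -1260 = -175
set_airspeed(79.18): V ← 79.18 m/s
adjust_throttle(-1238): rpm ← -175 -1238 = -1413
adjust_airspeed(+13.86): V ← 79.18 +13.86 = 93.04 m/s
throttle_to(2884): rpm ← 2884
final state: V = 93.04 m/s, rpm = 2884 → n = rpm/60 = 48.066667 rev/s
J = V / (n·D) = 93.04 / (48.066667 × 1.732) = 1.117578
regime bands: climb J<0.5699 | cruise [0.5699, 1.1397) | windmill J≥1.1397
J = 1.1176 → cruise

J = 1.1176, regime = cruise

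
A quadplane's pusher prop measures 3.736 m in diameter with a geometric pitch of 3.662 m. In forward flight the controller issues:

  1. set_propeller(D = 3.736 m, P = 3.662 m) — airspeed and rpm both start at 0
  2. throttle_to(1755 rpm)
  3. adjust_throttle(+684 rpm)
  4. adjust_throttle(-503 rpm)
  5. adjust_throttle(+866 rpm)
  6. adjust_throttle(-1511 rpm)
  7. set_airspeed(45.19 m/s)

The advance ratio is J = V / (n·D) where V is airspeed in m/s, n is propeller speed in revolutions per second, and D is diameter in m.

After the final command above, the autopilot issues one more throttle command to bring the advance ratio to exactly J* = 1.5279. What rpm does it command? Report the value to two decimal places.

set_propeller: D = 3.736 m, P = 3.662 m (p = P/D = 0.980193); state ← (V=0, rpm=0)
throttle_to(1755): rpm ← 1755
adjust_throttle(+684): rpm ← 1755 +684 = 2439
adjust_throttle(-503): rpm ← 2439 -503 = 1936
adjust_throttle(+866): rpm ← 1936 +866 = 2802
adjust_throttle(-1511): rpm ← 2802 -1511 = 1291
set_airspeed(45.19): V ← 45.19 m/s
final state: V = 45.19 m/s, rpm = 1291 → n = rpm/60 = 21.516667 rev/s
target J* = 1.5279; solve J* = V/(n·D) for n: n = V/(J*·D) = 45.19/(1.5279 × 3.736) = 7.916634 rev/s
rpm = 60·n = 474.998013

rpm = 475.00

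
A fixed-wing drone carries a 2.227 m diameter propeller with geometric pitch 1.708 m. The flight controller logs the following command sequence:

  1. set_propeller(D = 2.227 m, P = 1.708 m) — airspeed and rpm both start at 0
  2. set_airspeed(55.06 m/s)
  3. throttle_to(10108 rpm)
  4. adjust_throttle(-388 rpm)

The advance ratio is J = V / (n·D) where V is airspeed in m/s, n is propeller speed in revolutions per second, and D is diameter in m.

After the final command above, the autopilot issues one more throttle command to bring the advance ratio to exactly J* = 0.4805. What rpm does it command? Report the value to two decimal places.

rpm = 3087.26

set_propeller: D = 2.227 m, P = 1.708 m (p = P/D = 0.766951); state ← (V=0, rpm=0)
set_airspeed(55.06): V ← 55.06 m/s
throttle_to(10108): rpm ← 10108
adjust_throttle(-388): rpm ← 10108 -388 = 9720
final state: V = 55.06 m/s, rpm = 9720 → n = rpm/60 = 162.000000 rev/s
target J* = 0.4805; solve J* = V/(n·D) for n: n = V/(J*·D) = 55.06/(0.4805 × 2.227) = 51.454409 rev/s
rpm = 60·n = 3087.264566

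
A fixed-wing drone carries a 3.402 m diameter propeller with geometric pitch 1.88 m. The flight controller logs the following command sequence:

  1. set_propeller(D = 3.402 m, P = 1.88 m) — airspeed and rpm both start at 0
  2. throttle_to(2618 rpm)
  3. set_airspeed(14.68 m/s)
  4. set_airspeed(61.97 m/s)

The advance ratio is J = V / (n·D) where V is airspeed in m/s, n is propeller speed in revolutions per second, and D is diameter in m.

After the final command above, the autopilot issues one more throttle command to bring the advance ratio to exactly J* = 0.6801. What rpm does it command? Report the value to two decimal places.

set_propeller: D = 3.402 m, P = 1.88 m (p = P/D = 0.552616); state ← (V=0, rpm=0)
throttle_to(2618): rpm ← 2618
set_airspeed(14.68): V ← 14.68 m/s
set_airspeed(61.97): V ← 61.97 m/s
final state: V = 61.97 m/s, rpm = 2618 → n = rpm/60 = 43.633333 rev/s
target J* = 0.6801; solve J* = V/(n·D) for n: n = V/(J*·D) = 61.97/(0.6801 × 3.402) = 26.783937 rev/s
rpm = 60·n = 1607.036210

rpm = 1607.04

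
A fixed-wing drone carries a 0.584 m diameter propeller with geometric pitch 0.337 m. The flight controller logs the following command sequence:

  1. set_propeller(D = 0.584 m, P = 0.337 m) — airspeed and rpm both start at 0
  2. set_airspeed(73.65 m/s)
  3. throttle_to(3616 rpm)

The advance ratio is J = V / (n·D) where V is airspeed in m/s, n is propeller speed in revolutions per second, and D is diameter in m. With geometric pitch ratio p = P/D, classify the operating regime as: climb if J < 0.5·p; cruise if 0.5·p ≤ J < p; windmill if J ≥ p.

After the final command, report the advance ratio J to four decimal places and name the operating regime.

set_propeller: D = 0.584 m, P = 0.337 m (p = P/D = 0.577055); state ← (V=0, rpm=0)
set_airspeed(73.65): V ← 73.65 m/s
throttle_to(3616): rpm ← 3616
final state: V = 73.65 m/s, rpm = 3616 → n = rpm/60 = 60.266667 rev/s
J = V / (n·D) = 73.65 / (60.266667 × 0.584) = 2.092583
regime bands: climb J<0.2885 | cruise [0.2885, 0.5771) | windmill J≥0.5771
J = 2.0926 → windmill

J = 2.0926, regime = windmill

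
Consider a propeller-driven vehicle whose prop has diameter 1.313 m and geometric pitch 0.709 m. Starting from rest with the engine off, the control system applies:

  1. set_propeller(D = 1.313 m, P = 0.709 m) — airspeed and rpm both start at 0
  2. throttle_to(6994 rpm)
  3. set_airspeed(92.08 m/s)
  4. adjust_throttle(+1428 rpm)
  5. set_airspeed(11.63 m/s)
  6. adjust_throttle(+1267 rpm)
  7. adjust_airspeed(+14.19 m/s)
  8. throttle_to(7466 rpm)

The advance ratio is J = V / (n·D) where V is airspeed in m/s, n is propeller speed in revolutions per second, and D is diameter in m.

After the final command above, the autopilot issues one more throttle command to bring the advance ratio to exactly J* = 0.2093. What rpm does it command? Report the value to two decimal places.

rpm = 5637.33

set_propeller: D = 1.313 m, P = 0.709 m (p = P/D = 0.539985); state ← (V=0, rpm=0)
throttle_to(6994): rpm ← 6994
set_airspeed(92.08): V ← 92.08 m/s
adjust_throttle(+1428): rpm ← 6994 +1428 = 8422
set_airspeed(11.63): V ← 11.63 m/s
adjust_throttle(+1267): rpm ← 8422 +1267 = 9689
adjust_airspeed(+14.19): V ← 11.63 +14.19 = 25.82 m/s
throttle_to(7466): rpm ← 7466
final state: V = 25.82 m/s, rpm = 7466 → n = rpm/60 = 124.433333 rev/s
target J* = 0.2093; solve J* = V/(n·D) for n: n = V/(J*·D) = 25.82/(0.2093 × 1.313) = 93.955516 rev/s
rpm = 60·n = 5637.330979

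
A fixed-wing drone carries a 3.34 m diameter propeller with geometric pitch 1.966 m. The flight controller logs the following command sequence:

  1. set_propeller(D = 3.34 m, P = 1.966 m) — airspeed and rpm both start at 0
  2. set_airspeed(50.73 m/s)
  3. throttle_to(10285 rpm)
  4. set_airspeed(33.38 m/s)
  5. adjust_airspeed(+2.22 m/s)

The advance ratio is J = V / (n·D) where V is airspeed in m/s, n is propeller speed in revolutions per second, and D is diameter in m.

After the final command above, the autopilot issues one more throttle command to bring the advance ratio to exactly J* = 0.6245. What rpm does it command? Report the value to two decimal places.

rpm = 1024.05

set_propeller: D = 3.34 m, P = 1.966 m (p = P/D = 0.588623); state ← (V=0, rpm=0)
set_airspeed(50.73): V ← 50.73 m/s
throttle_to(10285): rpm ← 10285
set_airspeed(33.38): V ← 33.38 m/s
adjust_airspeed(+2.22): V ← 33.38 +2.22 = 35.6 m/s
final state: V = 35.6 m/s, rpm = 10285 → n = rpm/60 = 171.416667 rev/s
target J* = 0.6245; solve J* = V/(n·D) for n: n = V/(J*·D) = 35.6/(0.6245 × 3.34) = 17.067546 rev/s
rpm = 60·n = 1024.052775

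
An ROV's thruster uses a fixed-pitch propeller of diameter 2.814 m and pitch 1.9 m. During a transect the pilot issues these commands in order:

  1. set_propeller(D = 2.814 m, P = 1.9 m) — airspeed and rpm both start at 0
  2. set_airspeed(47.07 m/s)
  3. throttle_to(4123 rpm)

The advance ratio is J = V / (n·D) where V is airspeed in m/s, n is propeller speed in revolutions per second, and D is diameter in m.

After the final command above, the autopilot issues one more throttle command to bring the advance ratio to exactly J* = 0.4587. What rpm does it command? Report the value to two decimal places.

set_propeller: D = 2.814 m, P = 1.9 m (p = P/D = 0.675195); state ← (V=0, rpm=0)
set_airspeed(47.07): V ← 47.07 m/s
throttle_to(4123): rpm ← 4123
final state: V = 47.07 m/s, rpm = 4123 → n = rpm/60 = 68.716667 rev/s
target J* = 0.4587; solve J* = V/(n·D) for n: n = V/(J*·D) = 47.07/(0.4587 × 2.814) = 36.466272 rev/s
rpm = 60·n = 2187.976310

rpm = 2187.98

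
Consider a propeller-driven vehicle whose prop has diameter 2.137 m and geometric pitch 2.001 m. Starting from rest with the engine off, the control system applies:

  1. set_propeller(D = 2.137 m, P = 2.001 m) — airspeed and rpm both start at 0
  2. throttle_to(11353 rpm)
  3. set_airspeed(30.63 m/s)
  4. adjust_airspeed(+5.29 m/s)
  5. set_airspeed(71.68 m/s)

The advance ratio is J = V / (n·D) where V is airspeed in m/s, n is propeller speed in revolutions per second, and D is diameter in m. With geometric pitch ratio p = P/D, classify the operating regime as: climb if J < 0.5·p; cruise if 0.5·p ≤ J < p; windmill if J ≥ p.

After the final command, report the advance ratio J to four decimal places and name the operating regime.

set_propeller: D = 2.137 m, P = 2.001 m (p = P/D = 0.936359); state ← (V=0, rpm=0)
throttle_to(11353): rpm ← 11353
set_airspeed(30.63): V ← 30.63 m/s
adjust_airspeed(+5.29): V ← 30.63 +5.29 = 35.92 m/s
set_airspeed(71.68): V ← 71.68 m/s
final state: V = 71.68 m/s, rpm = 11353 → n = rpm/60 = 189.216667 rev/s
J = V / (n·D) = 71.68 / (189.216667 × 2.137) = 0.177270
regime bands: climb J<0.4682 | cruise [0.4682, 0.9364) | windmill J≥0.9364
J = 0.1773 → climb

J = 0.1773, regime = climb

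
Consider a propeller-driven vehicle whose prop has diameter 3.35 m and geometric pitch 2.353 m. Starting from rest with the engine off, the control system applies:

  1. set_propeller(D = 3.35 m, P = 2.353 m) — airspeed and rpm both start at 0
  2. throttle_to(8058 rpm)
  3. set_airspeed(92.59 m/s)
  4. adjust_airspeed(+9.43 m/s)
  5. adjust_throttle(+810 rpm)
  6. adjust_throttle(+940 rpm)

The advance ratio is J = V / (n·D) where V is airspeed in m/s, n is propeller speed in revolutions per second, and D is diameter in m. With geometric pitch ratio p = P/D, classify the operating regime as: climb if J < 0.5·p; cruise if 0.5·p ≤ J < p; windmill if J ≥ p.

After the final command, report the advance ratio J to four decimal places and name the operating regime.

set_propeller: D = 3.35 m, P = 2.353 m (p = P/D = 0.702388); state ← (V=0, rpm=0)
throttle_to(8058): rpm ← 8058
set_airspeed(92.59): V ← 92.59 m/s
adjust_airspeed(+9.43): V ← 92.59 +9.43 = 102.02 m/s
adjust_throttle(+810): rpm ← 8058 +810 = 8868
adjust_throttle(+940): rpm ← 8868 +940 = 9808
final state: V = 102.02 m/s, rpm = 9808 → n = rpm/60 = 163.466667 rev/s
J = V / (n·D) = 102.02 / (163.466667 × 3.35) = 0.186299
regime bands: climb J<0.3512 | cruise [0.3512, 0.7024) | windmill J≥0.7024
J = 0.1863 → climb

J = 0.1863, regime = climb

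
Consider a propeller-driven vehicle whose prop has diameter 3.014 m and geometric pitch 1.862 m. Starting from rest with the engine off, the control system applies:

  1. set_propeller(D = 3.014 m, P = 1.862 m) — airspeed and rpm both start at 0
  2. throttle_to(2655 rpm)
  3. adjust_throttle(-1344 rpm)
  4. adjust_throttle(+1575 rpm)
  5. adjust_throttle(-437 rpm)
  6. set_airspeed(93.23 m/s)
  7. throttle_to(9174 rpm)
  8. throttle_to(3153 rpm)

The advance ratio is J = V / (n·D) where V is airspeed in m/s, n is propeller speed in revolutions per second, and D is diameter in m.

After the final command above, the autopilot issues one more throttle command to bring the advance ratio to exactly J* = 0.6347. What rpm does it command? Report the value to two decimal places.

rpm = 2924.12

set_propeller: D = 3.014 m, P = 1.862 m (p = P/D = 0.617784); state ← (V=0, rpm=0)
throttle_to(2655): rpm ← 2655
adjust_throttle(-1344): rpm ← 2655 -1344 = 1311
adjust_throttle(+1575): rpm ← 1311 +1575 = 2886
adjust_throttle(-437): rpm ← 2886 -437 = 2449
set_airspeed(93.23): V ← 93.23 m/s
throttle_to(9174): rpm ← 9174
throttle_to(3153): rpm ← 3153
final state: V = 93.23 m/s, rpm = 3153 → n = rpm/60 = 52.550000 rev/s
target J* = 0.6347; solve J* = V/(n·D) for n: n = V/(J*·D) = 93.23/(0.6347 × 3.014) = 48.735333 rev/s
rpm = 60·n = 2924.119980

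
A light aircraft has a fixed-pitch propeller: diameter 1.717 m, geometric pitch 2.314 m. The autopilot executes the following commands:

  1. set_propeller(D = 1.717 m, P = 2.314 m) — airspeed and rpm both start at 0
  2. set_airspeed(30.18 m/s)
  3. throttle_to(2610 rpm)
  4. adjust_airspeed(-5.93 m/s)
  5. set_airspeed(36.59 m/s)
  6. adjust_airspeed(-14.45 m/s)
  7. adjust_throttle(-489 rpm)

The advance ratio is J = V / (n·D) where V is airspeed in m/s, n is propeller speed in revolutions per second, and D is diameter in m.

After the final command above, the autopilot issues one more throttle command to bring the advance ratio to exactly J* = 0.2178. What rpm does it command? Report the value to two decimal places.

set_propeller: D = 1.717 m, P = 2.314 m (p = P/D = 1.347699); state ← (V=0, rpm=0)
set_airspeed(30.18): V ← 30.18 m/s
throttle_to(2610): rpm ← 2610
adjust_airspeed(-5.93): V ← 30.18 -5.93 = 24.25 m/s
set_airspeed(36.59): V ← 36.59 m/s
adjust_airspeed(-14.45): V ← 36.59 -14.45 = 22.14 m/s
adjust_throttle(-489): rpm ← 2610 -489 = 2121
final state: V = 22.14 m/s, rpm = 2121 → n = rpm/60 = 35.350000 rev/s
target J* = 0.2178; solve J* = V/(n·D) for n: n = V/(J*·D) = 22.14/(0.2178 × 1.717) = 59.203781 rev/s
rpm = 60·n = 3552.226880

rpm = 3552.23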